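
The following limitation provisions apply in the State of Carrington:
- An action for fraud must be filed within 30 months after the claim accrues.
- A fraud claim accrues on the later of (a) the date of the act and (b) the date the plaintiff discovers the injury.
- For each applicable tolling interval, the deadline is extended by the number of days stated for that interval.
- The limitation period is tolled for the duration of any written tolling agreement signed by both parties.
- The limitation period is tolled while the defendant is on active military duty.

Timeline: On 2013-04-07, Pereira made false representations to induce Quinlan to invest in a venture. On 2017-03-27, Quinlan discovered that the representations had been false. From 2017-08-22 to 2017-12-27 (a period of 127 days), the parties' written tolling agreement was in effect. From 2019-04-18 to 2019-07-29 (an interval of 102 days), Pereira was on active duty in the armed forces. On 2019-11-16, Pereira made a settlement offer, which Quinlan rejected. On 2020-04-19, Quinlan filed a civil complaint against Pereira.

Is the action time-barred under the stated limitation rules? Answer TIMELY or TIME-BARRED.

TIMELY

Taking the later of the act (2013-04-07) and discovery (2017-03-27), the claim accrued on 2017-03-27.
Adding the 30 months base period to 2017-03-27 gives a deadline of 2019-09-27, before any tolling.
The written tolling agreement from 2017-08-22 to 2017-12-27 tolled the period for 127 days, extending the deadline to 2020-02-01.
The defendant's active military service from 2019-04-18 to 2019-07-29 tolled the period for 102 days, extending the deadline to 2020-05-13.
The other events in the timeline have no effect on the limitation period under the stated rules.
Filing on 2020-04-19 beat the 2020-05-13 deadline — the action is timely.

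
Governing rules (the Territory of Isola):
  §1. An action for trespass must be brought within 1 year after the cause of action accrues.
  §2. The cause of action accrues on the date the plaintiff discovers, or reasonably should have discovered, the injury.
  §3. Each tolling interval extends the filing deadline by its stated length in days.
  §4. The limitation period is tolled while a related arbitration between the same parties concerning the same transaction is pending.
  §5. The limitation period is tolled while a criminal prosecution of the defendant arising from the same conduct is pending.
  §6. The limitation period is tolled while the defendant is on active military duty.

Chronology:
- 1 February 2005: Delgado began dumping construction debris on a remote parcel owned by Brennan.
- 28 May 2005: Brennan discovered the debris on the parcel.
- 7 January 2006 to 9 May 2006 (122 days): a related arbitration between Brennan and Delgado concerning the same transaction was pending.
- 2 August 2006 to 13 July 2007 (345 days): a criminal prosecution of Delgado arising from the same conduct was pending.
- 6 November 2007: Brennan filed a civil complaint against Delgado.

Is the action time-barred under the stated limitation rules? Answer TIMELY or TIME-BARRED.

Under the discovery rule, the claim accrued on 28 May 2005, when Brennan discovered the injury — not on the 1 February 2005 date of the underlying act.
Adding the 1 year base period to 28 May 2005 gives a deadline of 28 May 2006, before any tolling.
The pending related arbitration from 7 January 2006 to 9 May 2006 tolled the period for 122 days, extending the deadline to 27 September 2006.
The pending criminal prosecution from 2 August 2006 to 13 July 2007 tolled the period for 345 days, extending the deadline to 7 September 2007.
Brennan filed on 6 November 2007, after the 7 September 2007 deadline, so the action is time-barred.

TIME-BARRED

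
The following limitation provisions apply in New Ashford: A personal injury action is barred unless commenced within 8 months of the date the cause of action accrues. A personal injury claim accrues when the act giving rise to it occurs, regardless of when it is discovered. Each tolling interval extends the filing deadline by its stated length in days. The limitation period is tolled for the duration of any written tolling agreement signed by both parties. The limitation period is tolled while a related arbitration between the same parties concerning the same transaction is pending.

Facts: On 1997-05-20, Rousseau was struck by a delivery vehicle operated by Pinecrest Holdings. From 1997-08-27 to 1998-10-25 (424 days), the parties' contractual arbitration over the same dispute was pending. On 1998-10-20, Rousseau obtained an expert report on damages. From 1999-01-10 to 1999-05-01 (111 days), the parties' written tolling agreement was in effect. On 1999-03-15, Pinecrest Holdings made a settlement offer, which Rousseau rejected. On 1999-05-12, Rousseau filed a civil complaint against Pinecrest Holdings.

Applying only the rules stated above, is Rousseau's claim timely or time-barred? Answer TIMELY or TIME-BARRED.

TIMELY

The limitation period began to run on 1997-05-20.
Adding the 8 months base period to 1997-05-20 gives a deadline of 1998-01-20, before any tolling.
The period was tolled for 424 days by the pending related arbitration (1997-08-27 to 1998-10-25), pushing the deadline to 1999-03-20.
The period was tolled for 111 days by the written tolling agreement (1999-01-10 to 1999-05-01), pushing the deadline to 1999-07-09.
None of the other events listed affects the running of the period under the stated rules.
Rousseau filed on 1999-05-12, before the 1999-07-09 deadline, so the action is timely.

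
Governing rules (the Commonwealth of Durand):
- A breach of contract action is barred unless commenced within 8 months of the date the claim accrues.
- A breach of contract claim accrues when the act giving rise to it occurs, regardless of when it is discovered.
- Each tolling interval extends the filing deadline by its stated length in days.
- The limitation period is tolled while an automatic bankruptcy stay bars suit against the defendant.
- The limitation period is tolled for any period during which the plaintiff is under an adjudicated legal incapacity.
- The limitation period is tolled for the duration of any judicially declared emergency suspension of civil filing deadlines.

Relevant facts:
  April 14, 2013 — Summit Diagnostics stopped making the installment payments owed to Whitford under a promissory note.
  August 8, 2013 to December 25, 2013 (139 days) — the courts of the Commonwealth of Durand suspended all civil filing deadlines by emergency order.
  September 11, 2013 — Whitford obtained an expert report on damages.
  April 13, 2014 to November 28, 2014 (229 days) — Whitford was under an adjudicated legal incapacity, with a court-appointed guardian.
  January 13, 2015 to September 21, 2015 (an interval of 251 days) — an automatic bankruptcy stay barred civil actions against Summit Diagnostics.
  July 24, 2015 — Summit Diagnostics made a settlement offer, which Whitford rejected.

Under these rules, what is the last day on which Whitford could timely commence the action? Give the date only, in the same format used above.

The claim accrued on April 14, 2013, when the wrongful act occurred.
The untolled deadline — 8 months after April 14, 2013 — is December 14, 2013.
The period was tolled for 139 days by the emergency suspension of filing deadlines (August 8, 2013 to December 25, 2013), pushing the deadline to May 2, 2014.
The plaintiff's legal incapacity from April 13, 2014 to November 28, 2014 tolled the period for 229 days, extending the deadline to December 17, 2014.
By the time the automatic bankruptcy stay began on January 13, 2015, the limitation period had already expired on December 17, 2014; that interval cannot revive it.
The other events in the timeline have no effect on the limitation period under the stated rules.

December 17, 2014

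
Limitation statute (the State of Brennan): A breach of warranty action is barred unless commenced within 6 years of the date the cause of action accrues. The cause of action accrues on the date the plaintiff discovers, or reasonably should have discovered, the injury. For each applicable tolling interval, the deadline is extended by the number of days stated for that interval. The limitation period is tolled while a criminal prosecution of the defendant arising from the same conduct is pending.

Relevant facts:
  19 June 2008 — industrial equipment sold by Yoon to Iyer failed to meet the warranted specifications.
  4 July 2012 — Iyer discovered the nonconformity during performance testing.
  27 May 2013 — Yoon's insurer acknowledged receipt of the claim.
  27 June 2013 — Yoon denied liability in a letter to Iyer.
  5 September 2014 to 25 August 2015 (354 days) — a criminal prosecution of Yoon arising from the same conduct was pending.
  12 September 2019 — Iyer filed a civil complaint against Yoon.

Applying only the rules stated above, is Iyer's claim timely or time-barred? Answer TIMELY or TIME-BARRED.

TIME-BARRED

Accrual is tied to discovery, so the period began on 4 July 2012 rather than on 19 June 2008 when the act occurred.
Adding the 6 years base period to 4 July 2012 gives a deadline of 4 July 2018, before any tolling.
Because the pending criminal prosecution ran from 5 September 2014 to 25 August 2015, the deadline is extended by 354 days to 23 June 2019.
None of the other events listed affects the running of the period under the stated rules.
Filing on 12 September 2019 missed the 23 June 2019 deadline — the action is time-barred.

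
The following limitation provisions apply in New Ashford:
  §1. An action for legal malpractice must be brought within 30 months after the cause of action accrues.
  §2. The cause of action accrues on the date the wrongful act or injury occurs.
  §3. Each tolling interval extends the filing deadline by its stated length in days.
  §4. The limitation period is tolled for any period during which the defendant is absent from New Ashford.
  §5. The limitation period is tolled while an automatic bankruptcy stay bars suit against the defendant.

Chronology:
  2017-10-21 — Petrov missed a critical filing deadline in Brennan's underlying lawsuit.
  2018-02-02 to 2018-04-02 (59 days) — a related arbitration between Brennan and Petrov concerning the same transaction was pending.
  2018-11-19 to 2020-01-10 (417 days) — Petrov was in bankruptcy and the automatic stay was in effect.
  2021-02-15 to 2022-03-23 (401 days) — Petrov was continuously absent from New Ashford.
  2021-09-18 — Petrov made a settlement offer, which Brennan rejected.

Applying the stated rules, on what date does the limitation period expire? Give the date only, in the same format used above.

2022-07-18

The limitation period began to run on 2017-10-21.
30 months from 2017-10-21 is 2020-04-21.
The automatic bankruptcy stay from 2018-11-19 to 2020-01-10 tolled the period for 417 days, extending the deadline to 2021-06-12.
The defendant's absence from the jurisdiction from 2021-02-15 to 2022-03-23 tolled the period for 401 days, extending the deadline to 2022-07-18.
Although a pending arbitration ran from 2018-02-02 to 2018-04-02, the stated rules do not make that a tolling event, so it is disregarded.
Nothing else in the chronology tolls or restarts the period.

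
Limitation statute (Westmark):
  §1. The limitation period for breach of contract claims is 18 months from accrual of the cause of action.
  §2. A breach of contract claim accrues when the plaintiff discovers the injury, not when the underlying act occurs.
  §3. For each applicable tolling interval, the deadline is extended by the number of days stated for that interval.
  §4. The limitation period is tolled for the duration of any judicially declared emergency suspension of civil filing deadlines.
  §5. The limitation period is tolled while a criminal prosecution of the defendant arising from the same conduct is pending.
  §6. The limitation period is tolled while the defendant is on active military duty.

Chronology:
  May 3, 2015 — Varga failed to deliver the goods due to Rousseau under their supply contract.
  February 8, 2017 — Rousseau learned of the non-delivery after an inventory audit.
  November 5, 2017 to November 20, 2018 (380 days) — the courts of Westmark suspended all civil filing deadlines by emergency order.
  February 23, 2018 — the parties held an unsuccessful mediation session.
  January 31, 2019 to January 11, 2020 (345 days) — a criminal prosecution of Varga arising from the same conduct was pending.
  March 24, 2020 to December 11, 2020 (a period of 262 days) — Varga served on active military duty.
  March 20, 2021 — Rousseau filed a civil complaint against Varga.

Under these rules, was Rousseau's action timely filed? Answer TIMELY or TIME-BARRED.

TIMELY

Accrual is tied to discovery, so the period began on February 8, 2017 rather than on May 3, 2015 when the act occurred.
18 months from February 8, 2017 is August 8, 2018.
The period was tolled for 380 days by the emergency suspension of filing deadlines (November 5, 2017 to November 20, 2018), pushing the deadline to August 23, 2019.
Because the pending criminal prosecution ran from January 31, 2019 to January 11, 2020, the deadline is extended by 345 days to August 2, 2020.
The period was tolled for 262 days by the defendant's active military service (March 24, 2020 to December 11, 2020), pushing the deadline to April 21, 2021.
None of the other events listed affects the running of the period under the stated rules.
Rousseau filed on March 20, 2021, before the April 21, 2021 deadline, so the action is timely.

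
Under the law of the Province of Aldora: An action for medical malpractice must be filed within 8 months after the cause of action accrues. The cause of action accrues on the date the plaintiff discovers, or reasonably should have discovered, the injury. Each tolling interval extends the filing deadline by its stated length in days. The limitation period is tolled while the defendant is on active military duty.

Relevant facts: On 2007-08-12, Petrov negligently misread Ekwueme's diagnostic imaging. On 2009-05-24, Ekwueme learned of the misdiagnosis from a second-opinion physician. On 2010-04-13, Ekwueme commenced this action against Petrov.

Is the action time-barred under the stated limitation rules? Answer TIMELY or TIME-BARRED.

TIME-BARRED

Under the discovery rule, the claim accrued on 2009-05-24, when Ekwueme discovered the injury — not on the 2007-08-12 date of the underlying act.
The untolled deadline — 8 months after 2009-05-24 — is 2010-01-24.
Ekwueme filed on 2010-04-13, after the 2010-01-24 deadline, so the action is time-barred.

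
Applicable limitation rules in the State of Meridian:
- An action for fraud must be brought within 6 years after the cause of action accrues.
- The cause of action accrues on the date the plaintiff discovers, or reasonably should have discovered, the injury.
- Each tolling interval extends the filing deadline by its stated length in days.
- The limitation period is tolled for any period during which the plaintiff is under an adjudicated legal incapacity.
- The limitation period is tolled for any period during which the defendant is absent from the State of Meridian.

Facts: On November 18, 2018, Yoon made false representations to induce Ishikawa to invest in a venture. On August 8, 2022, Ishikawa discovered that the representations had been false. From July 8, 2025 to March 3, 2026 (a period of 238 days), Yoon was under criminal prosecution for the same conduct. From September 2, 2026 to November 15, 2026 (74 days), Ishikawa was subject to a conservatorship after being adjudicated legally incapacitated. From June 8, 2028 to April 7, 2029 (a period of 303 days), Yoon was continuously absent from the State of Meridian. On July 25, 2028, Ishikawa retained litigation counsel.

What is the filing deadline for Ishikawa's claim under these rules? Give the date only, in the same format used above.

Under the discovery rule, the claim accrued on August 8, 2022, when Ishikawa discovered the injury — not on the November 18, 2018 date of the underlying act.
6 years from August 8, 2022 is August 8, 2028.
Because the plaintiff's legal incapacity ran from September 2, 2026 to November 15, 2026, the deadline is extended by 74 days to October 21, 2028.
The period was tolled for 303 days by the defendant's absence from the jurisdiction (June 8, 2028 to April 7, 2029), pushing the deadline to August 20, 2029.
No stated provision tolls the period for a criminal prosecution, so the interval from July 8, 2025 to March 3, 2026 has no effect on the deadline.
None of the other events listed affects the running of the period under the stated rules.

August 20, 2029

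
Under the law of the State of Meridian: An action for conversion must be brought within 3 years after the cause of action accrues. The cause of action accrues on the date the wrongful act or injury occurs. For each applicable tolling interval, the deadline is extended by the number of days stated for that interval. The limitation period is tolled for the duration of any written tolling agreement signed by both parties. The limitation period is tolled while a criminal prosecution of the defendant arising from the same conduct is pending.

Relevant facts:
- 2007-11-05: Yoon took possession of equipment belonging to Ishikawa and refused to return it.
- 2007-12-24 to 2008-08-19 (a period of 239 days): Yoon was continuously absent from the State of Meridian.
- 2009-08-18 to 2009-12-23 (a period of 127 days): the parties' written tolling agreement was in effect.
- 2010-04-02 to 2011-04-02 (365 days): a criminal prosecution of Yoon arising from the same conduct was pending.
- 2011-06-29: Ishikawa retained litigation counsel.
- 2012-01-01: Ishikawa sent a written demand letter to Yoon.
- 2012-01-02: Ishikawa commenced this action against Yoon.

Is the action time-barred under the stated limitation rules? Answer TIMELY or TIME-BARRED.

The cause of action accrued on 2007-11-05, the date of the act.
3 years from 2007-11-05 is 2010-11-05.
The written tolling agreement from 2009-08-18 to 2009-12-23 tolled the period for 127 days, extending the deadline to 2011-03-12.
The pending criminal prosecution from 2010-04-02 to 2011-04-02 tolled the period for 365 days, extending the deadline to 2012-03-11.
The defendant's absence from the jurisdiction from 2007-12-24 to 2008-08-19 does not toll the period, because no stated rule makes the defendant's absence a tolling event.
Nothing else in the chronology tolls or restarts the period.
Ishikawa filed on 2012-01-02, before the 2012-03-11 deadline, so the action is timely.

TIMELY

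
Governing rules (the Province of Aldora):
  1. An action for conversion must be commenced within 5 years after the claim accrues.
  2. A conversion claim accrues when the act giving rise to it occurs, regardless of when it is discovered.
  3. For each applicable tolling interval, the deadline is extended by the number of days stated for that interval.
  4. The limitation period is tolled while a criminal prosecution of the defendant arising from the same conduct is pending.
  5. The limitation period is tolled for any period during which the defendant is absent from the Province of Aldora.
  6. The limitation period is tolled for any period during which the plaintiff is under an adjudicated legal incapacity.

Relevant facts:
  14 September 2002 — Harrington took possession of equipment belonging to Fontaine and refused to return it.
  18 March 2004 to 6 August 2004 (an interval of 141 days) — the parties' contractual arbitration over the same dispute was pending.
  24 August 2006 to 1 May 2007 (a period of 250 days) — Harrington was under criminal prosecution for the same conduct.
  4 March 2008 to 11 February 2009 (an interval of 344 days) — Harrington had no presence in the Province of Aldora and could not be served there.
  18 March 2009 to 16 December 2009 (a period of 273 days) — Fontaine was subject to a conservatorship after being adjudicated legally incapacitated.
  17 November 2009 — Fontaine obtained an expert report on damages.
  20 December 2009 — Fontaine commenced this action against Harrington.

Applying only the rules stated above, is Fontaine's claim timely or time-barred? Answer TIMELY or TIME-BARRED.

The claim accrued on 14 September 2002, when the wrongful act occurred.
Adding the 5 years base period to 14 September 2002 gives a deadline of 14 September 2007, before any tolling.
The period was tolled for 250 days by the pending criminal prosecution (24 August 2006 to 1 May 2007), pushing the deadline to 21 May 2008.
The period was tolled for 344 days by the defendant's absence from the jurisdiction (4 March 2008 to 11 February 2009), pushing the deadline to 30 April 2009.
Because the plaintiff's legal incapacity ran from 18 March 2009 to 16 December 2009, the deadline is extended by 273 days to 28 January 2010.
No stated provision tolls the period for a pending arbitration, so the interval from 18 March 2004 to 6 August 2004 has no effect on the deadline.
The other events in the timeline have no effect on the limitation period under the stated rules.
Filing on 20 December 2009 beat the 28 January 2010 deadline — the action is timely.

TIMELY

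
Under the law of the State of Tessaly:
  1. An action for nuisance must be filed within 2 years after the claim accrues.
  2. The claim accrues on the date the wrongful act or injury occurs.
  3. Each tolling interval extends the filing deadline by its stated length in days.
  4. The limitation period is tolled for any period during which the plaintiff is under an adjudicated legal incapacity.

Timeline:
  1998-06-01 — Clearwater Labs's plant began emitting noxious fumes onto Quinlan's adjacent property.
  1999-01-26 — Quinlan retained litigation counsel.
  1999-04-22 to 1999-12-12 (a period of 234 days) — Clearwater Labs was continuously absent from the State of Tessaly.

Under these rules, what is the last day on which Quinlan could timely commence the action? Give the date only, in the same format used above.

The claim accrued on 1998-06-01, the date of the act.
The untolled deadline — 2 years after 1998-06-01 — is 2000-06-01.
The defendant's absence from the jurisdiction from 1999-04-22 to 1999-12-12 does not toll the period, because no stated rule makes the defendant's absence a tolling event.
The other events in the timeline have no effect on the limitation period under the stated rules.

2000-06-01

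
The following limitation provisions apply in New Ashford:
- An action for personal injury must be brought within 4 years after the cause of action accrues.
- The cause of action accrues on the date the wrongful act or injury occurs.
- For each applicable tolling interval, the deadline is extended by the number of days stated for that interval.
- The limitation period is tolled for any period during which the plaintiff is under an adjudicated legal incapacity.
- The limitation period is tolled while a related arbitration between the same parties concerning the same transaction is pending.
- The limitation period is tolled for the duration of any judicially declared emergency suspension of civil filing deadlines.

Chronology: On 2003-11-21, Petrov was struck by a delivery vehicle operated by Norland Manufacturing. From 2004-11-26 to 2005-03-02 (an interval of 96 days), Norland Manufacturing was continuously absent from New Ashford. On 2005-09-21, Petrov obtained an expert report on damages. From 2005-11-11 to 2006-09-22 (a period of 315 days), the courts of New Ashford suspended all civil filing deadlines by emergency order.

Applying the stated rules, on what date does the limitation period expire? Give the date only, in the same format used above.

The limitation period began to run on 2003-11-21.
4 years from 2003-11-21 is 2007-11-21.
The emergency suspension of filing deadlines from 2005-11-11 to 2006-09-22 tolled the period for 315 days, extending the deadline to 2008-10-01.
Although the defendant's absence ran from 2004-11-26 to 2005-03-02, the stated rules do not make that a tolling event, so it is disregarded.
The other events in the timeline have no effect on the limitation period under the stated rules.

2008-10-01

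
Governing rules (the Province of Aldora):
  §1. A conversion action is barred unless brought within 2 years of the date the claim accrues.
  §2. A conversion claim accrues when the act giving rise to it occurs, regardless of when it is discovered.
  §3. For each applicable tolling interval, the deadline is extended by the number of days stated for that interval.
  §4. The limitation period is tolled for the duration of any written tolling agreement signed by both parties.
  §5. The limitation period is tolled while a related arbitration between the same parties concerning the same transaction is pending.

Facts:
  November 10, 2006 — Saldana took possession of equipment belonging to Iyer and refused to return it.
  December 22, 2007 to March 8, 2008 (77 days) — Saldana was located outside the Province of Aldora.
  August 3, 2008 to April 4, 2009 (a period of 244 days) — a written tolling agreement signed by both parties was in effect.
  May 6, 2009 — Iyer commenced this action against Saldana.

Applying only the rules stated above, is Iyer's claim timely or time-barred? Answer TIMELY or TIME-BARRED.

TIMELY

The limitation period began to run on November 10, 2006.
The untolled deadline — 2 years after November 10, 2006 — is November 10, 2008.
The written tolling agreement from August 3, 2008 to April 4, 2009 tolled the period for 244 days, extending the deadline to July 12, 2009.
The defendant's absence from the jurisdiction from December 22, 2007 to March 8, 2008 does not toll the period, because no stated rule makes the defendant's absence a tolling event.
Iyer filed on May 6, 2009, before the July 12, 2009 deadline, so the action is timely.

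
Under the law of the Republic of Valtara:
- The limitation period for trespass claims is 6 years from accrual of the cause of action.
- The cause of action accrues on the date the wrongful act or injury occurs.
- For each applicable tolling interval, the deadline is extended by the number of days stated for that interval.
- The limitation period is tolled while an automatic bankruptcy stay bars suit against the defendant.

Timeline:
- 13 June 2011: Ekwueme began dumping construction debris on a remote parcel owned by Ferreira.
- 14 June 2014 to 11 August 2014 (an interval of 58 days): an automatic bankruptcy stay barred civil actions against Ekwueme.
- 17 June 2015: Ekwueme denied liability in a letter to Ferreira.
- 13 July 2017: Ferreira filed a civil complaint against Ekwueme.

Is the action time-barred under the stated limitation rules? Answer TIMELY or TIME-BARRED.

TIMELY

The cause of action accrued on 13 June 2011, the date of the act.
Adding the 6 years base period to 13 June 2011 gives a deadline of 13 June 2017, before any tolling.
Because the automatic bankruptcy stay ran from 14 June 2014 to 11 August 2014, the deadline is extended by 58 days to 10 August 2017.
None of the other events listed affects the running of the period under the stated rules.
Ferreira filed on 13 July 2017, before the 10 August 2017 deadline, so the action is timely.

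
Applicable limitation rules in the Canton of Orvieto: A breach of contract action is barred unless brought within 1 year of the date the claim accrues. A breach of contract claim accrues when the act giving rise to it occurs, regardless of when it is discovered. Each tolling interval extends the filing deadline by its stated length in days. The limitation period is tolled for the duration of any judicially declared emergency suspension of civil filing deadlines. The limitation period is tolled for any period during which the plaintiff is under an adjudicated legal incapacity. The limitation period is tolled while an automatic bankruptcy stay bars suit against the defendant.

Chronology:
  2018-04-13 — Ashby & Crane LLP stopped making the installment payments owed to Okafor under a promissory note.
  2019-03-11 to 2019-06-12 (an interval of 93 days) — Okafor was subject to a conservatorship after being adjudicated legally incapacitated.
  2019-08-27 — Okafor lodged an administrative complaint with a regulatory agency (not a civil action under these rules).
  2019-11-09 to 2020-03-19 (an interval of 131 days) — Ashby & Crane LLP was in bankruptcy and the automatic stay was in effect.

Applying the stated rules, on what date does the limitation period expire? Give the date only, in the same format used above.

The limitation period began to run on 2018-04-13.
1 year from 2018-04-13 is 2019-04-13.
The plaintiff's legal incapacity from 2019-03-11 to 2019-06-12 tolled the period for 93 days, extending the deadline to 2019-07-15.
By the time the automatic bankruptcy stay began on 2019-11-09, the limitation period had already expired on 2019-07-15; that interval cannot revive it.
Nothing else in the chronology tolls or restarts the period.

2019-07-15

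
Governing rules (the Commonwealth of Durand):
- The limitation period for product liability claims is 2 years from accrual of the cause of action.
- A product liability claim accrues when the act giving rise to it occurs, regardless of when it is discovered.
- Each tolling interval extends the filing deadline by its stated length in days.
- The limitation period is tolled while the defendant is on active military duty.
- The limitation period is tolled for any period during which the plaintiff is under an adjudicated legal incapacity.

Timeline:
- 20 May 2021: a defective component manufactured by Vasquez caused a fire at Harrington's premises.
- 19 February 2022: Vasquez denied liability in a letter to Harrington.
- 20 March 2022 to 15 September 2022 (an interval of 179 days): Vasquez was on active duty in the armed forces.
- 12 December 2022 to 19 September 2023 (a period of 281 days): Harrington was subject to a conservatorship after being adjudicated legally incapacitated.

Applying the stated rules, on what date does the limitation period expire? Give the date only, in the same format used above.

The limitation period began to run on 20 May 2021.
2 years from 20 May 2021 is 20 May 2023.
The period was tolled for 179 days by the defendant's active military service (20 March 2022 to 15 September 2022), pushing the deadline to 15 November 2023.
The period was tolled for 281 days by the plaintiff's legal incapacity (12 December 2022 to 19 September 2023), pushing the deadline to 22 August 2024.
None of the other events listed affects the running of the period under the stated rules.

22 August 2024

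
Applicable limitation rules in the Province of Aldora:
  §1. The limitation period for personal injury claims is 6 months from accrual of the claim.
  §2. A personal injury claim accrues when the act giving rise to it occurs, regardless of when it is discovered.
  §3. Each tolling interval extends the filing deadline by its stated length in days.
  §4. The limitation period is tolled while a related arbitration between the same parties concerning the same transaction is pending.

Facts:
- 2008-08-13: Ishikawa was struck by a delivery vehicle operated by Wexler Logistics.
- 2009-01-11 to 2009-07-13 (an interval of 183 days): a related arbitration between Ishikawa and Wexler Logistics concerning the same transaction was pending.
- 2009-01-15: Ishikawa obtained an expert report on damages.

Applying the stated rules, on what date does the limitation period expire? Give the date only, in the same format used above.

2009-08-15

The claim accrued on 2008-08-13, when the wrongful act occurred.
6 months from 2008-08-13 is 2009-02-13.
The period was tolled for 183 days by the pending related arbitration (2009-01-11 to 2009-07-13), pushing the deadline to 2009-08-15.
None of the other events listed affects the running of the period under the stated rules.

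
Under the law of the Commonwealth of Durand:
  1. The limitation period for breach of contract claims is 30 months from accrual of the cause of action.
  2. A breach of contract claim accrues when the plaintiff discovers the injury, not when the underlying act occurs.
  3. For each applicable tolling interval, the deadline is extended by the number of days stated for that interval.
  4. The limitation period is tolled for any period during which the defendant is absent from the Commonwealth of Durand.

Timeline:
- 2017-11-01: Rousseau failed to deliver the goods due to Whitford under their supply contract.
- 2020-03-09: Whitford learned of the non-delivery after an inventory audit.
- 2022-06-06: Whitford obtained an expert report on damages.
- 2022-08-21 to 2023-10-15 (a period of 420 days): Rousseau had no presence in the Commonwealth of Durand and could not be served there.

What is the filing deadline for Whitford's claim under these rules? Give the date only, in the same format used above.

Under the discovery rule, the claim accrued on 2020-03-09, when Whitford discovered the injury — not on the 2017-11-01 date of the underlying act.
30 months from 2020-03-09 is 2022-09-09.
The period was tolled for 420 days by the defendant's absence from the jurisdiction (2022-08-21 to 2023-10-15), pushing the deadline to 2023-11-03.
None of the other events listed affects the running of the period under the stated rules.

2023-11-03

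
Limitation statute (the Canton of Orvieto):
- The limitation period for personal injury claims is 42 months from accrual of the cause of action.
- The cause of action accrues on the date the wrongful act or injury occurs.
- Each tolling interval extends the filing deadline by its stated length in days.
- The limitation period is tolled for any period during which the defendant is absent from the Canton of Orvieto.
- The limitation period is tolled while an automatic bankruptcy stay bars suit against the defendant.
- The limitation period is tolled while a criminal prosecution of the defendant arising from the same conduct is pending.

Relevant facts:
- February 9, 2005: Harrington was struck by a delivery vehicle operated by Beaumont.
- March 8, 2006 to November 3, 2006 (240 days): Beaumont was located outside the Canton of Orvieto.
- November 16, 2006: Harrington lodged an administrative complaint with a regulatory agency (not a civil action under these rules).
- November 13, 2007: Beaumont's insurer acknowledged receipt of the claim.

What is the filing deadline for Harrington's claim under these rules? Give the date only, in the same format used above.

April 6, 2009

The limitation period began to run on February 9, 2005.
Adding the 42 months base period to February 9, 2005 gives a deadline of August 9, 2008, before any tolling.
The period was tolled for 240 days by the defendant's absence from the jurisdiction (March 8, 2006 to November 3, 2006), pushing the deadline to April 6, 2009.
None of the other events listed affects the running of the period under the stated rules.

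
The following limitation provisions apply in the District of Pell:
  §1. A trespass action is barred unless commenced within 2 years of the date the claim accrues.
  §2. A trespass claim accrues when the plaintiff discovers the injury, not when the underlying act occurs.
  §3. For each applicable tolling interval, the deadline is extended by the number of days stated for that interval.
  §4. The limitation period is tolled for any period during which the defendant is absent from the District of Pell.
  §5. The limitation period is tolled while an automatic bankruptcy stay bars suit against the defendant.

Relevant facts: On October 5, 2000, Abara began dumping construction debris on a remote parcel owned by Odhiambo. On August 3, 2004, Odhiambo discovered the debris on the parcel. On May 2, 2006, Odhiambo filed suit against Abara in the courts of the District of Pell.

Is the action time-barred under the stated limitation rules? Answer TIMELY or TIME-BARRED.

The claim did not accrue until Odhiambo discovered the injury on August 3, 2004; the October 5, 2000 act date does not start the clock under the stated rule.
The untolled deadline — 2 years after August 3, 2004 — is August 3, 2006.
Odhiambo filed on May 2, 2006, before the August 3, 2006 deadline, so the action is timely.

TIMELY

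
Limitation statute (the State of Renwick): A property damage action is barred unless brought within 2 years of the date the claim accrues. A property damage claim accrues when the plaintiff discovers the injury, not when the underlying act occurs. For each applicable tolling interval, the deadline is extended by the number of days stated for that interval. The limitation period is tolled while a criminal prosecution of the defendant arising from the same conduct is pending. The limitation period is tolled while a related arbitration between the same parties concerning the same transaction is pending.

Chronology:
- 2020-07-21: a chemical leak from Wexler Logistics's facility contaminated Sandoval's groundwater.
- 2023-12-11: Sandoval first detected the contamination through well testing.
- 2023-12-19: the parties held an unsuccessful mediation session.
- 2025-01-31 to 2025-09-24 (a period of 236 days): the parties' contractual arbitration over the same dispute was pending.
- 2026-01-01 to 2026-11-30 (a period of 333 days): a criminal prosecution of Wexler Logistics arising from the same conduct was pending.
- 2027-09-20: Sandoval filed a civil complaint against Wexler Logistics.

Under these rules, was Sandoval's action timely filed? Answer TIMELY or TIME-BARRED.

The claim did not accrue until Sandoval discovered the injury on 2023-12-11; the 2020-07-21 act date does not start the clock under the stated rule.
The untolled deadline — 2 years after 2023-12-11 — is 2025-12-11.
The pending related arbitration from 2025-01-31 to 2025-09-24 tolled the period for 236 days, extending the deadline to 2026-08-04.
The period was tolled for 333 days by the pending criminal prosecution (2026-01-01 to 2026-11-30), pushing the deadline to 2027-07-03.
None of the other events listed affects the running of the period under the stated rules.
Filing on 2027-09-20 missed the 2027-07-03 deadline — the action is time-barred.

TIME-BARRED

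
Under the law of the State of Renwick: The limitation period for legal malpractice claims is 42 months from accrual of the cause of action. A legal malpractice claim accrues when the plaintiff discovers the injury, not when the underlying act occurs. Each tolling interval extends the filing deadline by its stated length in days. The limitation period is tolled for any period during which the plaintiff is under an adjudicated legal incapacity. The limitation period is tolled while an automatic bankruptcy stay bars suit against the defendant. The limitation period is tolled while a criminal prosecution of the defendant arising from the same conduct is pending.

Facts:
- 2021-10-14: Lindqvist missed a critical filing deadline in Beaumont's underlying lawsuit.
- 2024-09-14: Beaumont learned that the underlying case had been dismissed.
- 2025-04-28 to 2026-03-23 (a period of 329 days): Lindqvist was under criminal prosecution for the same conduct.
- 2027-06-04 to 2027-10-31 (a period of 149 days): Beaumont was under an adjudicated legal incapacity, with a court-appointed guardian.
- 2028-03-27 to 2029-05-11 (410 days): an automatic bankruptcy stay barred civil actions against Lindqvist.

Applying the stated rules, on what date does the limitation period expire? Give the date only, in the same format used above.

2030-08-19

The claim did not accrue until Beaumont discovered the injury on 2024-09-14; the 2021-10-14 act date does not start the clock under the stated rule.
Adding the 42 months base period to 2024-09-14 gives a deadline of 2028-03-14, before any tolling.
The period was tolled for 329 days by the pending criminal prosecution (2025-04-28 to 2026-03-23), pushing the deadline to 2029-02-06.
The period was tolled for 149 days by the plaintiff's legal incapacity (2027-06-04 to 2027-10-31), pushing the deadline to 2029-07-05.
The period was tolled for 410 days by the automatic bankruptcy stay (2028-03-27 to 2029-05-11), pushing the deadline to 2030-08-19.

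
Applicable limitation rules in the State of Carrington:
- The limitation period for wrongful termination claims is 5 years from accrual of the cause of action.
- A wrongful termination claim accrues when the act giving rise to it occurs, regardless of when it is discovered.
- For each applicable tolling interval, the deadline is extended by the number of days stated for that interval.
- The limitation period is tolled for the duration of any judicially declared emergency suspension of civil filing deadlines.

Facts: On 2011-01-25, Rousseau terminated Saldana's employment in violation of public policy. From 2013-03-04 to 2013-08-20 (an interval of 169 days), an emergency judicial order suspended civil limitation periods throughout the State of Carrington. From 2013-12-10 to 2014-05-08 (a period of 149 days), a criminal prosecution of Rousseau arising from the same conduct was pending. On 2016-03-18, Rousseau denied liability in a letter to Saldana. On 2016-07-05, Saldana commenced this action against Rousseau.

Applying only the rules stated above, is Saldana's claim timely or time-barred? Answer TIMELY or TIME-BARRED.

TIMELY

The claim accrued on 2011-01-25, when the wrongful act occurred.
The untolled deadline — 5 years after 2011-01-25 — is 2016-01-25.
The period was tolled for 169 days by the emergency suspension of filing deadlines (2013-03-04 to 2013-08-20), pushing the deadline to 2016-07-12.
The pending criminal prosecution from 2013-12-10 to 2014-05-08 does not toll the period, because no stated rule makes a criminal prosecution a tolling event.
None of the other events listed affects the running of the period under the stated rules.
Saldana filed on 2016-07-05, before the 2016-07-12 deadline, so the action is timely.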